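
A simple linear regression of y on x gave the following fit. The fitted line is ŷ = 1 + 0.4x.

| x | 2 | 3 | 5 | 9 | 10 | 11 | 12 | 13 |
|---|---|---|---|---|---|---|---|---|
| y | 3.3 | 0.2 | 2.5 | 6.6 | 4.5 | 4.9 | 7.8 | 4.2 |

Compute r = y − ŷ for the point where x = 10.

ŷ = 1 + 0.4·10 = 5
r = 4.5 − 5 = -0.5

r = -0.5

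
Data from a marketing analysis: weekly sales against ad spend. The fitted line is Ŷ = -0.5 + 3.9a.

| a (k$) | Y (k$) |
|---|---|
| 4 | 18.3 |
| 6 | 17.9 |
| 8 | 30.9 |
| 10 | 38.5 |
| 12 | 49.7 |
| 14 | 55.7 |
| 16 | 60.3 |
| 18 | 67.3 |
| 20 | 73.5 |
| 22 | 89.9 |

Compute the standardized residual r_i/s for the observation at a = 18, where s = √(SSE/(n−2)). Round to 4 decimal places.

a=4: Ŷ = -0.5 + 3.9·4 = 15.1; r = 18.3 − 15.1 = 3.2
a=6: Ŷ = -0.5 + 3.9·6 = 22.9; r = 17.9 − 22.9 = -5
a=8: Ŷ = -0.5 + 3.9·8 = 30.7; r = 30.9 − 30.7 = 0.2
a=10: Ŷ = -0.5 + 3.9·10 = 38.5; r = 38.5 − 38.5 = 0
a=12: Ŷ = -0.5 + 3.9·12 = 46.3; r = 49.7 − 46.3 = 3.4
a=14: Ŷ = -0.5 + 3.9·14 = 54.1; r = 55.7 − 54.1 = 1.6
a=16: Ŷ = -0.5 + 3.9·16 = 61.9; r = 60.3 − 61.9 = -1.6
a=18: Ŷ = -0.5 + 3.9·18 = 69.7; r = 67.3 − 69.7 = -2.4
a=20: Ŷ = -0.5 + 3.9·20 = 77.5; r = 73.5 − 77.5 = -4
a=22: Ŷ = -0.5 + 3.9·22 = 85.3; r = 89.9 − 85.3 = 4.6
SSE = 10.24 + 25 + 0.04 + 0 + 11.56 + 2.56 + 2.56 + 5.76 + 16 + 21.16 = 94.88
s = √(94.88/8) = 3.44384
r/s = -2.4 / 3.44384 = -0.6969

-0.6969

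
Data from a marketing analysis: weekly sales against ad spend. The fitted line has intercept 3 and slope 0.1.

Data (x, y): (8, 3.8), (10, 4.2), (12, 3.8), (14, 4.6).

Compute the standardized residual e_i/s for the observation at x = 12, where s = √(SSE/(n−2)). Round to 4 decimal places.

x=8: ŷ = 3 + 0.1·8 = 3.8; e = 3.8 − 3.8 = 0
x=10: ŷ = 3 + 0.1·10 = 4; e = 4.2 − 4 = 0.2
x=12: ŷ = 3 + 0.1·12 = 4.2; e = 3.8 − 4.2 = -0.4
x=14: ŷ = 3 + 0.1·14 = 4.4; e = 4.6 − 4.4 = 0.2
SSE = 0 + 0.04 + 0.16 + 0.04 = 0.24
s = √(0.24/2) = 0.34641
e/s = -0.4 / 0.34641 = -1.1547

-1.1547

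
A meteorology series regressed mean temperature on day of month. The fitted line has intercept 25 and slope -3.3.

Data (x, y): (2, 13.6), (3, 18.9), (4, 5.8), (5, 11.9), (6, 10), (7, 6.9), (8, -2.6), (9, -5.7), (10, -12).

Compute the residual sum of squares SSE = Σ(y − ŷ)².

x=2: ŷ = 25 − 3.3·2 = 18.4; r = 13.6 − 18.4 = -4.8
x=3: ŷ = 25 − 3.3·3 = 15.1; r = 18.9 − 15.1 = 3.8
x=4: ŷ = 25 − 3.3·4 = 11.8; r = 5.8 − 11.8 = -6
x=5: ŷ = 25 − 3.3·5 = 8.5; r = 11.9 − 8.5 = 3.4
x=6: ŷ = 25 − 3.3·6 = 5.2; r = 10 − 5.2 = 4.8
x=7: ŷ = 25 − 3.3·7 = 1.9; r = 6.9 − 1.9 = 5
x=8: ŷ = 25 − 3.3·8 = -1.4; r = -2.6 − (-1.4) = -1.2
x=9: ŷ = 25 − 3.3·9 = -4.7; r = -5.7 − (-4.7) = -1
x=10: ŷ = 25 − 3.3·10 = -8; r = -12 − (-8) = -4
SSE = 23.04 + 14.44 + 36 + 11.56 + 23.04 + 25 + 1.44 + 1 + 16 = 151.52

SSE = 151.52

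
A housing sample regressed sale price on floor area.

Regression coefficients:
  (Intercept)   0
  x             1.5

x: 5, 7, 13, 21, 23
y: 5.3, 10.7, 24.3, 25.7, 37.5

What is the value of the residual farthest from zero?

x=5: ŷ = 1.5·5 = 7.5; r = 5.3 − 7.5 = -2.2
x=7: ŷ = 1.5·7 = 10.5; r = 10.7 − 10.5 = 0.2
x=13: ŷ = 1.5·13 = 19.5; r = 24.3 − 19.5 = 4.8
x=21: ŷ = 1.5·21 = 31.5; r = 25.7 − 31.5 = -5.8
x=23: ŷ = 1.5·23 = 34.5; r = 37.5 − 34.5 = 3
Largest |r| is 5.8 at x = 21, residual -5.8.

r = -5.8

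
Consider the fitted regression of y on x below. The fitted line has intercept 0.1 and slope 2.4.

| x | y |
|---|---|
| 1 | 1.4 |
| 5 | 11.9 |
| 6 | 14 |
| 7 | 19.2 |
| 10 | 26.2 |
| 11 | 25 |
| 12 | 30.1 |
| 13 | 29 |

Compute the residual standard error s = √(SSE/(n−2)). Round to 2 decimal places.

x=1: ŷ = 0.1 + 2.4·1 = 2.5; r = 1.4 − 2.5 = -1.1
x=5: ŷ = 0.1 + 2.4·5 = 12.1; r = 11.9 − 12.1 = -0.2
x=6: ŷ = 0.1 + 2.4·6 = 14.5; r = 14 − 14.5 = -0.5
x=7: ŷ = 0.1 + 2.4·7 = 16.9; r = 19.2 − 16.9 = 2.3
x=10: ŷ = 0.1 + 2.4·10 = 24.1; r = 26.2 − 24.1 = 2.1
x=11: ŷ = 0.1 + 2.4·11 = 26.5; r = 25 − 26.5 = -1.5
x=12: ŷ = 0.1 + 2.4·12 = 28.9; r = 30.1 − 28.9 = 1.2
x=13: ŷ = 0.1 + 2.4·13 = 31.3; r = 29 − 31.3 = -2.3
SSE = 1.21 + 0.04 + 0.25 + 5.29 + 4.41 + 2.25 + 1.44 + 5.29 = 20.18
s = √(20.18/6) = √3.36333 ≈ 1.83

s = 1.83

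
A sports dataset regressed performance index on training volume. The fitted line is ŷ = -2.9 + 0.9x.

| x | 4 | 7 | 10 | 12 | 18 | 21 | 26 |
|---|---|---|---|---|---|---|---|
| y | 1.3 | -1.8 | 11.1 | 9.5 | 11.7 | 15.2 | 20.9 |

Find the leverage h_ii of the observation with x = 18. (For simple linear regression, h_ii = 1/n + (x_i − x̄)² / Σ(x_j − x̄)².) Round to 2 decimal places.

h = 0.19

x̄ = (4 + 7 + 10 + 12 + 18 + 21 + 26)/7 = 14
Σ(x − x̄)² = 100 + 49 + 16 + 4 + 16 + 49 + 144 = 378
h = 1/7 + (4)²/378 = 0.142857 + 0.042328 = 0.19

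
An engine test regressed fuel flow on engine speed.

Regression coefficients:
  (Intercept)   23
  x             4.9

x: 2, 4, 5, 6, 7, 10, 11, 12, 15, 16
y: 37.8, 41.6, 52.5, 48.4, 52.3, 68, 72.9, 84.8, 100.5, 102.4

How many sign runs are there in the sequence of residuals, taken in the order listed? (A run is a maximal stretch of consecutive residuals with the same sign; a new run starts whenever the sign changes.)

5 runs

x=2: ŷ = 23 + 4.9·2 = 32.8; e = 37.8 − 32.8 = 5
x=4: ŷ = 23 + 4.9·4 = 42.6; e = 41.6 − 42.6 = -1
x=5: ŷ = 23 + 4.9·5 = 47.5; e = 52.5 − 47.5 = 5
x=6: ŷ = 23 + 4.9·6 = 52.4; e = 48.4 − 52.4 = -4
x=7: ŷ = 23 + 4.9·7 = 57.3; e = 52.3 − 57.3 = -5
x=10: ŷ = 23 + 4.9·10 = 72; e = 68 − 72 = -4
x=11: ŷ = 23 + 4.9·11 = 76.9; e = 72.9 − 76.9 = -4
x=12: ŷ = 23 + 4.9·12 = 81.8; e = 84.8 − 81.8 = 3
x=15: ŷ = 23 + 4.9·15 = 96.5; e = 100.5 − 96.5 = 4
x=16: ŷ = 23 + 4.9·16 = 101.4; e = 102.4 − 101.4 = 1
Signs: + − + − − − − + + +
Runs: +×1, −×1, +×1, −×4, +×3 → 5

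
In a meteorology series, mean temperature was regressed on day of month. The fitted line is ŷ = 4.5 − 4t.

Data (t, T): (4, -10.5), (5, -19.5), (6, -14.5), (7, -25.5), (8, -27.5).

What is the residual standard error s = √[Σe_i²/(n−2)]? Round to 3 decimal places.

t=4: ŷ = 4.5 − 4·4 = -11.5; e = -10.5 − (-11.5) = 1
t=5: ŷ = 4.5 − 4·5 = -15.5; e = -19.5 − (-15.5) = -4
t=6: ŷ = 4.5 − 4·6 = -19.5; e = -14.5 − (-19.5) = 5
t=7: ŷ = 4.5 − 4·7 = -23.5; e = -25.5 − (-23.5) = -2
t=8: ŷ = 4.5 − 4·8 = -27.5; e = -27.5 − (-27.5) = 0
SSE = 1 + 16 + 25 + 4 + 0 = 46
s = √(46/3) = √15.3333 ≈ 3.916

s = 3.916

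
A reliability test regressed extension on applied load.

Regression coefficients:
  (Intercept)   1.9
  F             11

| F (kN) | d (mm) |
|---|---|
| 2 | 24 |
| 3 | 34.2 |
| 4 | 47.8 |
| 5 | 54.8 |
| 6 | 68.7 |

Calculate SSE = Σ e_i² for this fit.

SSE = 9.16

F=2: ŷ = 1.9 + 11·2 = 23.9; e = 24 − 23.9 = 0.1
F=3: ŷ = 1.9 + 11·3 = 34.9; e = 34.2 − 34.9 = -0.7
F=4: ŷ = 1.9 + 11·4 = 45.9; e = 47.8 − 45.9 = 1.9
F=5: ŷ = 1.9 + 11·5 = 56.9; e = 54.8 − 56.9 = -2.1
F=6: ŷ = 1.9 + 11·6 = 67.9; e = 68.7 − 67.9 = 0.8
SSE = 0.01 + 0.49 + 3.61 + 4.41 + 0.64 = 9.16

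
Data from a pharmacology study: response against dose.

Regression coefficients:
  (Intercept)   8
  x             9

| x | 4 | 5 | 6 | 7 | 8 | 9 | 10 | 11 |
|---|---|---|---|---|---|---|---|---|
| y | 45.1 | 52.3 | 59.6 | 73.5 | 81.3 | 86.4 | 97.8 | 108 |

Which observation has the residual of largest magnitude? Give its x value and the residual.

x = 9, e = -2.6

x=4: ŷ = 8 + 9·4 = 44; e = 45.1 − 44 = 1.1
x=5: ŷ = 8 + 9·5 = 53; e = 52.3 − 53 = -0.7
x=6: ŷ = 8 + 9·6 = 62; e = 59.6 − 62 = -2.4
x=7: ŷ = 8 + 9·7 = 71; e = 73.5 − 71 = 2.5
x=8: ŷ = 8 + 9·8 = 80; e = 81.3 − 80 = 1.3
x=9: ŷ = 8 + 9·9 = 89; e = 86.4 − 89 = -2.6
x=10: ŷ = 8 + 9·10 = 98; e = 97.8 − 98 = -0.2
x=11: ŷ = 8 + 9·11 = 107; e = 108 − 107 = 1
Largest |e| is 2.6 at x = 9, residual -2.6.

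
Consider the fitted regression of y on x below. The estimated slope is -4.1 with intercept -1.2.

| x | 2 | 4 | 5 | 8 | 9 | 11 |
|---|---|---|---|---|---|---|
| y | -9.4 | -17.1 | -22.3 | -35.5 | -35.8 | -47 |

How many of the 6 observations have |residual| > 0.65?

3

x=2: ŷ = -1.2 − 4.1·2 = -9.4; r = -9.4 − (-9.4) = 0
x=4: ŷ = -1.2 − 4.1·4 = -17.6; r = -17.1 − (-17.6) = 0.5
x=5: ŷ = -1.2 − 4.1·5 = -21.7; r = -22.3 − (-21.7) = -0.6
x=8: ŷ = -1.2 − 4.1·8 = -34; r = -35.5 − (-34) = -1.5
x=9: ŷ = -1.2 − 4.1·9 = -38.1; r = -35.8 − (-38.1) = 2.3
x=11: ŷ = -1.2 − 4.1·11 = -46.3; r = -47 − (-46.3) = -0.7
|r| > 0.65: x=8 (|r|=1.5), x=9 (|r|=2.3), x=11 (|r|=0.7) → 3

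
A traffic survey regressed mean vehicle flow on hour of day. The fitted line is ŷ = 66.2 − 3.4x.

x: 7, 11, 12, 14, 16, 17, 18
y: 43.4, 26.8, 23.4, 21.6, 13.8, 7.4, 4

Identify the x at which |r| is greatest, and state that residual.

x = 14, r = 3

x=7: ŷ = 66.2 − 3.4·7 = 42.4; r = 43.4 − 42.4 = 1
x=11: ŷ = 66.2 − 3.4·11 = 28.8; r = 26.8 − 28.8 = -2
x=12: ŷ = 66.2 − 3.4·12 = 25.4; r = 23.4 − 25.4 = -2
x=14: ŷ = 66.2 − 3.4·14 = 18.6; r = 21.6 − 18.6 = 3
x=16: ŷ = 66.2 − 3.4·16 = 11.8; r = 13.8 − 11.8 = 2
x=17: ŷ = 66.2 − 3.4·17 = 8.4; r = 7.4 − 8.4 = -1
x=18: ŷ = 66.2 − 3.4·18 = 5; r = 4 − 5 = -1
Largest |r| is 3 at x = 14, residual 3.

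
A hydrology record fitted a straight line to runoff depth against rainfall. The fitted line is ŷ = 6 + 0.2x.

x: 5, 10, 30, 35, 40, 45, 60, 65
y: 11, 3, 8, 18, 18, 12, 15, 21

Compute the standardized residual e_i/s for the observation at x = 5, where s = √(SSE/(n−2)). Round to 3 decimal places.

0.894

x=5: ŷ = 6 + 0.2·5 = 7; e = 11 − 7 = 4
x=10: ŷ = 6 + 0.2·10 = 8; e = 3 − 8 = -5
x=30: ŷ = 6 + 0.2·30 = 12; e = 8 − 12 = -4
x=35: ŷ = 6 + 0.2·35 = 13; e = 18 − 13 = 5
x=40: ŷ = 6 + 0.2·40 = 14; e = 18 − 14 = 4
x=45: ŷ = 6 + 0.2·45 = 15; e = 12 − 15 = -3
x=60: ŷ = 6 + 0.2·60 = 18; e = 15 − 18 = -3
x=65: ŷ = 6 + 0.2·65 = 19; e = 21 − 19 = 2
SSE = 16 + 25 + 16 + 25 + 16 + 9 + 9 + 4 = 120
s = √(120/6) = 4.47214
e/s = 4 / 4.47214 = 0.894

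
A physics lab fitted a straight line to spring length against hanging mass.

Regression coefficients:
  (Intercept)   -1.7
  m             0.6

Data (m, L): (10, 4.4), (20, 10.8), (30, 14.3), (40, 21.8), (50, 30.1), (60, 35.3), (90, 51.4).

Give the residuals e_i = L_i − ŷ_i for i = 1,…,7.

0.1, 0.5, -2, -0.5, 1.8, 1, -0.9

m=10: ŷ = -1.7 + 0.6·10 = 4.3; e = 4.4 − 4.3 = 0.1
m=20: ŷ = -1.7 + 0.6·20 = 10.3; e = 10.8 − 10.3 = 0.5
m=30: ŷ = -1.7 + 0.6·30 = 16.3; e = 14.3 − 16.3 = -2
m=40: ŷ = -1.7 + 0.6·40 = 22.3; e = 21.8 − 22.3 = -0.5
m=50: ŷ = -1.7 + 0.6·50 = 28.3; e = 30.1 − 28.3 = 1.8
m=60: ŷ = -1.7 + 0.6·60 = 34.3; e = 35.3 − 34.3 = 1
m=90: ŷ = -1.7 + 0.6·90 = 52.3; e = 51.4 − 52.3 = -0.9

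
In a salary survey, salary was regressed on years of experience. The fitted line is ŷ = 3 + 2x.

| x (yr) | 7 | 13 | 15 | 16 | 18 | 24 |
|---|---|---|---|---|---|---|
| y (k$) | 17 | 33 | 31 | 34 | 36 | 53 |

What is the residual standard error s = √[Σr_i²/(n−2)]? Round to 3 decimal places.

x=7: ŷ = 3 + 2·7 = 17; r = 17 − 17 = 0
x=13: ŷ = 3 + 2·13 = 29; r = 33 − 29 = 4
x=15: ŷ = 3 + 2·15 = 33; r = 31 − 33 = -2
x=16: ŷ = 3 + 2·16 = 35; r = 34 − 35 = -1
x=18: ŷ = 3 + 2·18 = 39; r = 36 − 39 = -3
x=24: ŷ = 3 + 2·24 = 51; r = 53 − 51 = 2
SSE = 0 + 16 + 4 + 1 + 9 + 4 = 34
s = √(34/4) = √8.5 ≈ 2.915

s = 2.915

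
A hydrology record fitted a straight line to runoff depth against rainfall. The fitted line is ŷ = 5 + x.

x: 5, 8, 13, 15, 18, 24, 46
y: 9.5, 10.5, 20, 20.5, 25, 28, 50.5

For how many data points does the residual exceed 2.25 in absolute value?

1

x=5: ŷ = 5 + 5 = 10; r = 9.5 − 10 = -0.5
x=8: ŷ = 5 + 8 = 13; r = 10.5 − 13 = -2.5
x=13: ŷ = 5 + 13 = 18; r = 20 − 18 = 2
x=15: ŷ = 5 + 15 = 20; r = 20.5 − 20 = 0.5
x=18: ŷ = 5 + 18 = 23; r = 25 − 23 = 2
x=24: ŷ = 5 + 24 = 29; r = 28 − 29 = -1
x=46: ŷ = 5 + 46 = 51; r = 50.5 − 51 = -0.5
|r| > 2.25: x=8 (|r|=2.5) → 1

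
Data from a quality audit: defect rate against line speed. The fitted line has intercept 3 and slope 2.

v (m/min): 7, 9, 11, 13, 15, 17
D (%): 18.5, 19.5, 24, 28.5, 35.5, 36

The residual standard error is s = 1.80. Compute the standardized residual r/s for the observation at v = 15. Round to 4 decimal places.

1.3889

ŷ = 3 + 2·15 = 33
r = 35.5 − 33 = 2.5
r/s = 2.5 / 1.80 = 1.3889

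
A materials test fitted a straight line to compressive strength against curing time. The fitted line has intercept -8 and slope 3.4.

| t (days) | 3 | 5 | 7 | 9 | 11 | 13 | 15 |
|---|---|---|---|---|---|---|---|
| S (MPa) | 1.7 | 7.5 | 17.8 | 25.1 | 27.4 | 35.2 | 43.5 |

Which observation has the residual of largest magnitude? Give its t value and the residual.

t=3: Ŝ = -8 + 3.4·3 = 2.2; r = 1.7 − 2.2 = -0.5
t=5: Ŝ = -8 + 3.4·5 = 9; r = 7.5 − 9 = -1.5
t=7: Ŝ = -8 + 3.4·7 = 15.8; r = 17.8 − 15.8 = 2
t=9: Ŝ = -8 + 3.4·9 = 22.6; r = 25.1 − 22.6 = 2.5
t=11: Ŝ = -8 + 3.4·11 = 29.4; r = 27.4 − 29.4 = -2
t=13: Ŝ = -8 + 3.4·13 = 36.2; r = 35.2 − 36.2 = -1
t=15: Ŝ = -8 + 3.4·15 = 43; r = 43.5 − 43 = 0.5
Largest |r| is 2.5 at t = 9, residual 2.5.

t = 9, r = 2.5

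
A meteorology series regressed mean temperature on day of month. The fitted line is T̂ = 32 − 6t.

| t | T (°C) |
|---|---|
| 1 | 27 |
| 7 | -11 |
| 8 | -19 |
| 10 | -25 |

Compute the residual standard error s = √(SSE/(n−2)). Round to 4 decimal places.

s = 3.1623

t=1: T̂ = 32 − 6·1 = 26; e = 27 − 26 = 1
t=7: T̂ = 32 − 6·7 = -10; e = -11 − (-10) = -1
t=8: T̂ = 32 − 6·8 = -16; e = -19 − (-16) = -3
t=10: T̂ = 32 − 6·10 = -28; e = -25 − (-28) = 3
SSE = 1 + 1 + 9 + 9 = 20
s = √(20/2) = √10 ≈ 3.1623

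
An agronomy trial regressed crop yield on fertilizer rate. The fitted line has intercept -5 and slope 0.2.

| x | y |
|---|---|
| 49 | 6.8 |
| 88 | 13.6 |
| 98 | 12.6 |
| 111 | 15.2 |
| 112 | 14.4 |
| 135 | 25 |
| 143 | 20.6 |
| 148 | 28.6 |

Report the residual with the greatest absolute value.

e = 4

x=49: ŷ = -5 + 0.2·49 = 4.8; e = 6.8 − 4.8 = 2
x=88: ŷ = -5 + 0.2·88 = 12.6; e = 13.6 − 12.6 = 1
x=98: ŷ = -5 + 0.2·98 = 14.6; e = 12.6 − 14.6 = -2
x=111: ŷ = -5 + 0.2·111 = 17.2; e = 15.2 − 17.2 = -2
x=112: ŷ = -5 + 0.2·112 = 17.4; e = 14.4 − 17.4 = -3
x=135: ŷ = -5 + 0.2·135 = 22; e = 25 − 22 = 3
x=143: ŷ = -5 + 0.2·143 = 23.6; e = 20.6 − 23.6 = -3
x=148: ŷ = -5 + 0.2·148 = 24.6; e = 28.6 − 24.6 = 4
Largest |e| is 4 at x = 148, residual 4.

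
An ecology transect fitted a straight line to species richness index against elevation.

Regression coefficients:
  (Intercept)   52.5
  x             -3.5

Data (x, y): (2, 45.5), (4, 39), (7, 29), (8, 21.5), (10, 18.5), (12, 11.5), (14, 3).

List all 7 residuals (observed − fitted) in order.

0, 0.5, 1, -3, 1, 1, -0.5

x=2: ŷ = 52.5 − 3.5·2 = 45.5; e = 45.5 − 45.5 = 0
x=4: ŷ = 52.5 − 3.5·4 = 38.5; e = 39 − 38.5 = 0.5
x=7: ŷ = 52.5 − 3.5·7 = 28; e = 29 − 28 = 1
x=8: ŷ = 52.5 − 3.5·8 = 24.5; e = 21.5 − 24.5 = -3
x=10: ŷ = 52.5 − 3.5·10 = 17.5; e = 18.5 − 17.5 = 1
x=12: ŷ = 52.5 − 3.5·12 = 10.5; e = 11.5 − 10.5 = 1
x=14: ŷ = 52.5 − 3.5·14 = 3.5; e = 3 − 3.5 = -0.5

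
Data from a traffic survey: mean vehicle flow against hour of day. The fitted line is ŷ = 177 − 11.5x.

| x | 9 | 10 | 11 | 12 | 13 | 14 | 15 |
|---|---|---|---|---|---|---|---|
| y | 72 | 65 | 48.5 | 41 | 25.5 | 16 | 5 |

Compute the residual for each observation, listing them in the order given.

-1.5, 3, -2, 2, -2, 0, 0.5

x=9: ŷ = 177 − 11.5·9 = 73.5; e = 72 − 73.5 = -1.5
x=10: ŷ = 177 − 11.5·10 = 62; e = 65 − 62 = 3
x=11: ŷ = 177 − 11.5·11 = 50.5; e = 48.5 − 50.5 = -2
x=12: ŷ = 177 − 11.5·12 = 39; e = 41 − 39 = 2
x=13: ŷ = 177 − 11.5·13 = 27.5; e = 25.5 − 27.5 = -2
x=14: ŷ = 177 − 11.5·14 = 16; e = 16 − 16 = 0
x=15: ŷ = 177 − 11.5·15 = 4.5; e = 5 − 4.5 = 0.5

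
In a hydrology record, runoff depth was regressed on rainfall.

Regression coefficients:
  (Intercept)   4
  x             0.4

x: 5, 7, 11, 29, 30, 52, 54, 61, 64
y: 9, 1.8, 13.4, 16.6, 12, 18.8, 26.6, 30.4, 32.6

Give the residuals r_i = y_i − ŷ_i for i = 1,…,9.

3, -5, 5, 1, -4, -6, 1, 2, 3

x=5: ŷ = 4 + 0.4·5 = 6; r = 9 − 6 = 3
x=7: ŷ = 4 + 0.4·7 = 6.8; r = 1.8 − 6.8 = -5
x=11: ŷ = 4 + 0.4·11 = 8.4; r = 13.4 − 8.4 = 5
x=29: ŷ = 4 + 0.4·29 = 15.6; r = 16.6 − 15.6 = 1
x=30: ŷ = 4 + 0.4·30 = 16; r = 12 − 16 = -4
x=52: ŷ = 4 + 0.4·52 = 24.8; r = 18.8 − 24.8 = -6
x=54: ŷ = 4 + 0.4·54 = 25.6; r = 26.6 − 25.6 = 1
x=61: ŷ = 4 + 0.4·61 = 28.4; r = 30.4 − 28.4 = 2
x=64: ŷ = 4 + 0.4·64 = 29.6; r = 32.6 − 29.6 = 3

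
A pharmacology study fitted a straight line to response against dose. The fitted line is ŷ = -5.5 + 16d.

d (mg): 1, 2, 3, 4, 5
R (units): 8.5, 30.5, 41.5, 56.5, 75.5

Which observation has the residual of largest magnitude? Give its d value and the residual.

d = 2, e = 4

d=1: ŷ = -5.5 + 16·1 = 10.5; e = 8.5 − 10.5 = -2
d=2: ŷ = -5.5 + 16·2 = 26.5; e = 30.5 − 26.5 = 4
d=3: ŷ = -5.5 + 16·3 = 42.5; e = 41.5 − 42.5 = -1
d=4: ŷ = -5.5 + 16·4 = 58.5; e = 56.5 − 58.5 = -2
d=5: ŷ = -5.5 + 16·5 = 74.5; e = 75.5 − 74.5 = 1
Largest |e| is 4 at d = 2, residual 4.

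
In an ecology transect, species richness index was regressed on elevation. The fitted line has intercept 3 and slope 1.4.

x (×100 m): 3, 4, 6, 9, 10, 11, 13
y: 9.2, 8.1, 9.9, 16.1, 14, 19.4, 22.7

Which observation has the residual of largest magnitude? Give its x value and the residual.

x = 10, r = -3

x=3: ŷ = 3 + 1.4·3 = 7.2; r = 9.2 − 7.2 = 2
x=4: ŷ = 3 + 1.4·4 = 8.6; r = 8.1 − 8.6 = -0.5
x=6: ŷ = 3 + 1.4·6 = 11.4; r = 9.9 − 11.4 = -1.5
x=9: ŷ = 3 + 1.4·9 = 15.6; r = 16.1 − 15.6 = 0.5
x=10: ŷ = 3 + 1.4·10 = 17; r = 14 − 17 = -3
x=11: ŷ = 3 + 1.4·11 = 18.4; r = 19.4 − 18.4 = 1
x=13: ŷ = 3 + 1.4·13 = 21.2; r = 22.7 − 21.2 = 1.5
Largest |r| is 3 at x = 10, residual -3.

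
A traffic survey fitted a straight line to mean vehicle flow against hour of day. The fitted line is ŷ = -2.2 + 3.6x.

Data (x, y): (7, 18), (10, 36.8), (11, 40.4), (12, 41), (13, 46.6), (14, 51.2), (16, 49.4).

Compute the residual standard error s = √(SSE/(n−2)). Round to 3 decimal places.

s = 4.290

x=7: ŷ = -2.2 + 3.6·7 = 23; e = 18 − 23 = -5
x=10: ŷ = -2.2 + 3.6·10 = 33.8; e = 36.8 − 33.8 = 3
x=11: ŷ = -2.2 + 3.6·11 = 37.4; e = 40.4 − 37.4 = 3
x=12: ŷ = -2.2 + 3.6·12 = 41; e = 41 − 41 = 0
x=13: ŷ = -2.2 + 3.6·13 = 44.6; e = 46.6 − 44.6 = 2
x=14: ŷ = -2.2 + 3.6·14 = 48.2; e = 51.2 − 48.2 = 3
x=16: ŷ = -2.2 + 3.6·16 = 55.4; e = 49.4 − 55.4 = -6
SSE = 25 + 9 + 9 + 0 + 4 + 9 + 36 = 92
s = √(92/5) = √18.4 ≈ 4.290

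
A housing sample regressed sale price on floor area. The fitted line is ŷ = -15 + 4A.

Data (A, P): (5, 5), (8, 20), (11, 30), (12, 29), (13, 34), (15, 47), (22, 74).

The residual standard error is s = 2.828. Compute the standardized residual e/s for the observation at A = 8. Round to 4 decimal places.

1.0608

ŷ = -15 + 4·8 = 17
e = 20 − 17 = 3
e/s = 3 / 2.828 = 1.0608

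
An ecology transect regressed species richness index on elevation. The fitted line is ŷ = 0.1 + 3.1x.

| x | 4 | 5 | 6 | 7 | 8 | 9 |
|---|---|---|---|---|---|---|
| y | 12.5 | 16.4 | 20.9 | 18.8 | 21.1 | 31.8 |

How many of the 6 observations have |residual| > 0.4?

x=4: ŷ = 0.1 + 3.1·4 = 12.5; e = 12.5 − 12.5 = 0
x=5: ŷ = 0.1 + 3.1·5 = 15.6; e = 16.4 − 15.6 = 0.8
x=6: ŷ = 0.1 + 3.1·6 = 18.7; e = 20.9 − 18.7 = 2.2
x=7: ŷ = 0.1 + 3.1·7 = 21.8; e = 18.8 − 21.8 = -3
x=8: ŷ = 0.1 + 3.1·8 = 24.9; e = 21.1 − 24.9 = -3.8
x=9: ŷ = 0.1 + 3.1·9 = 28; e = 31.8 − 28 = 3.8
|e| > 0.4: x=5 (|e|=0.8), x=6 (|e|=2.2), x=7 (|e|=3), x=8 (|e|=3.8), x=9 (|e|=3.8) → 5

5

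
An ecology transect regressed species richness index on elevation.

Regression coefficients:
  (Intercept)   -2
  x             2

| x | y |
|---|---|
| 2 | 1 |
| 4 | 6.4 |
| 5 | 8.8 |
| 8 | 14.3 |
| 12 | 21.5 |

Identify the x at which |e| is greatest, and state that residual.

x=2: ŷ = -2 + 2·2 = 2; e = 1 − 2 = -1
x=4: ŷ = -2 + 2·4 = 6; e = 6.4 − 6 = 0.4
x=5: ŷ = -2 + 2·5 = 8; e = 8.8 − 8 = 0.8
x=8: ŷ = -2 + 2·8 = 14; e = 14.3 − 14 = 0.3
x=12: ŷ = -2 + 2·12 = 22; e = 21.5 − 22 = -0.5
Largest |e| is 1 at x = 2, residual -1.

x = 2, e = -1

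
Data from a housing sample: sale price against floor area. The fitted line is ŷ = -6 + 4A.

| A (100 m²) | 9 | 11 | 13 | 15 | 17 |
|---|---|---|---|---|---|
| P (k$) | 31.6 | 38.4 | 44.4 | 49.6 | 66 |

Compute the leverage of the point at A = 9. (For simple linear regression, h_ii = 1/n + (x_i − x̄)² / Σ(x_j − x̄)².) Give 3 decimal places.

h = 0.600

Ā = (9 + 11 + 13 + 15 + 17)/5 = 13
Σ(A − Ā)² = 16 + 4 + 0 + 4 + 16 = 40
h = 1/5 + (-4)²/40 = 0.2 + 0.4 = 0.600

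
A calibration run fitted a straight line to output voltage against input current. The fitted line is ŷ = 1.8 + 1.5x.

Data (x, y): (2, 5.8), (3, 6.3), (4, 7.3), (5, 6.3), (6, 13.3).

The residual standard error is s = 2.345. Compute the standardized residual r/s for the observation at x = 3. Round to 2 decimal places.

ŷ = 1.8 + 1.5·3 = 6.3
r = 6.3 − 6.3 = 0
r/s = 0 / 2.345 = 0.00

0.00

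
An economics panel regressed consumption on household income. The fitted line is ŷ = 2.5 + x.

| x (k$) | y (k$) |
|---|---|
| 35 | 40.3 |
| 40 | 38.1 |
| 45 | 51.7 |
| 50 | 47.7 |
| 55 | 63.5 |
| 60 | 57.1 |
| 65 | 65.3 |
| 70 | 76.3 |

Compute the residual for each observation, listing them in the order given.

x=35: ŷ = 2.5 + 35 = 37.5; e = 40.3 − 37.5 = 2.8
x=40: ŷ = 2.5 + 40 = 42.5; e = 38.1 − 42.5 = -4.4
x=45: ŷ = 2.5 + 45 = 47.5; e = 51.7 − 47.5 = 4.2
x=50: ŷ = 2.5 + 50 = 52.5; e = 47.7 − 52.5 = -4.8
x=55: ŷ = 2.5 + 55 = 57.5; e = 63.5 − 57.5 = 6
x=60: ŷ = 2.5 + 60 = 62.5; e = 57.1 − 62.5 = -5.4
x=65: ŷ = 2.5 + 65 = 67.5; e = 65.3 − 67.5 = -2.2
x=70: ŷ = 2.5 + 70 = 72.5; e = 76.3 − 72.5 = 3.8

2.8, -4.4, 4.2, -4.8, 6, -5.4, -2.2, 3.8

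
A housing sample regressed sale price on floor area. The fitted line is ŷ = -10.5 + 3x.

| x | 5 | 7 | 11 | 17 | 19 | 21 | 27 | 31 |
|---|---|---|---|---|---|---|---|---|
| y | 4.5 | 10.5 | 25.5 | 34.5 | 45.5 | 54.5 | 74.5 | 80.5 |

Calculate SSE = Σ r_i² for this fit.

SSE = 70

x=5: ŷ = -10.5 + 3·5 = 4.5; r = 4.5 − 4.5 = 0
x=7: ŷ = -10.5 + 3·7 = 10.5; r = 10.5 − 10.5 = 0
x=11: ŷ = -10.5 + 3·11 = 22.5; r = 25.5 − 22.5 = 3
x=17: ŷ = -10.5 + 3·17 = 40.5; r = 34.5 − 40.5 = -6
x=19: ŷ = -10.5 + 3·19 = 46.5; r = 45.5 − 46.5 = -1
x=21: ŷ = -10.5 + 3·21 = 52.5; r = 54.5 − 52.5 = 2
x=27: ŷ = -10.5 + 3·27 = 70.5; r = 74.5 − 70.5 = 4
x=31: ŷ = -10.5 + 3·31 = 82.5; r = 80.5 − 82.5 = -2
SSE = 0 + 0 + 9 + 36 + 1 + 4 + 16 + 4 = 70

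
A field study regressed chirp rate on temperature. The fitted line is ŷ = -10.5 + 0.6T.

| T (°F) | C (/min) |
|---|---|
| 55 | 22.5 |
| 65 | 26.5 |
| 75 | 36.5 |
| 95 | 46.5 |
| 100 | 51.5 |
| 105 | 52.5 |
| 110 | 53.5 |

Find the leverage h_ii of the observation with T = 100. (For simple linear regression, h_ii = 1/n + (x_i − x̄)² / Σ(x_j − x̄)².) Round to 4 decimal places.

T̄ = (55 + 65 + 75 + 95 + 100 + 105 + 110)/7 = 86.4286
Σ(T − T̄)² = 987.755 + 459.184 + 130.612 + 73.4694 + 184.184 + 344.898 + 555.612 = 2735.71
h = 1/7 + (13.5714)²/2735.71 = 0.142857 + 0.0673256 = 0.2102

h = 0.2102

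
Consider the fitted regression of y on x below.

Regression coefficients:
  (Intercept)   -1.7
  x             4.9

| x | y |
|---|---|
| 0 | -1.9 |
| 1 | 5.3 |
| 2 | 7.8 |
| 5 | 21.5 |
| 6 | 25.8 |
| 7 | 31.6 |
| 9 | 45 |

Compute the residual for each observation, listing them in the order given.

x=0: ŷ = -1.7 + 4.9·0 = -1.7; e = -1.9 − (-1.7) = -0.2
x=1: ŷ = -1.7 + 4.9·1 = 3.2; e = 5.3 − 3.2 = 2.1
x=2: ŷ = -1.7 + 4.9·2 = 8.1; e = 7.8 − 8.1 = -0.3
x=5: ŷ = -1.7 + 4.9·5 = 22.8; e = 21.5 − 22.8 = -1.3
x=6: ŷ = -1.7 + 4.9·6 = 27.7; e = 25.8 − 27.7 = -1.9
x=7: ŷ = -1.7 + 4.9·7 = 32.6; e = 31.6 − 32.6 = -1
x=9: ŷ = -1.7 + 4.9·9 = 42.4; e = 45 − 42.4 = 2.6

-0.2, 2.1, -0.3, -1.3, -1.9, -1, 2.6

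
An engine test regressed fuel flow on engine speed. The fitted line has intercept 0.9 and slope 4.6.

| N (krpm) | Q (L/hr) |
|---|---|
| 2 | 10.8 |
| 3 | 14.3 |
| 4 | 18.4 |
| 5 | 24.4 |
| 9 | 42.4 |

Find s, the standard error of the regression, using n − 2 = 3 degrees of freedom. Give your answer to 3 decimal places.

s = 0.757

N=2: ŷ = 0.9 + 4.6·2 = 10.1; r = 10.8 − 10.1 = 0.7
N=3: ŷ = 0.9 + 4.6·3 = 14.7; r = 14.3 − 14.7 = -0.4
N=4: ŷ = 0.9 + 4.6·4 = 19.3; r = 18.4 − 19.3 = -0.9
N=5: ŷ = 0.9 + 4.6·5 = 23.9; r = 24.4 − 23.9 = 0.5
N=9: ŷ = 0.9 + 4.6·9 = 42.3; r = 42.4 − 42.3 = 0.1
SSE = 0.49 + 0.16 + 0.81 + 0.25 + 0.01 = 1.72
s = √(1.72/3) = √0.573333 ≈ 0.757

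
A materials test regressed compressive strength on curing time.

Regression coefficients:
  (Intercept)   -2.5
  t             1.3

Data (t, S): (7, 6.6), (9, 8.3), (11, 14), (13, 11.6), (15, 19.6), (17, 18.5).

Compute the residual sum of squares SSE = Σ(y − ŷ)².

SSE = 21.46

t=7: Ŝ = -2.5 + 1.3·7 = 6.6; e = 6.6 − 6.6 = 0
t=9: Ŝ = -2.5 + 1.3·9 = 9.2; e = 8.3 − 9.2 = -0.9
t=11: Ŝ = -2.5 + 1.3·11 = 11.8; e = 14 − 11.8 = 2.2
t=13: Ŝ = -2.5 + 1.3·13 = 14.4; e = 11.6 − 14.4 = -2.8
t=15: Ŝ = -2.5 + 1.3·15 = 17; e = 19.6 − 17 = 2.6
t=17: Ŝ = -2.5 + 1.3·17 = 19.6; e = 18.5 − 19.6 = -1.1
SSE = 0 + 0.81 + 4.84 + 7.84 + 6.76 + 1.21 = 21.46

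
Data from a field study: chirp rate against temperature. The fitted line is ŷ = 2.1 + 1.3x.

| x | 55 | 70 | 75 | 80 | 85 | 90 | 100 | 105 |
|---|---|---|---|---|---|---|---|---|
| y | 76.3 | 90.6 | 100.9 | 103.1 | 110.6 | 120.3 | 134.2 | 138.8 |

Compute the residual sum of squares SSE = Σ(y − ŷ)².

SSE = 34.12

x=55: ŷ = 2.1 + 1.3·55 = 73.6; r = 76.3 − 73.6 = 2.7
x=70: ŷ = 2.1 + 1.3·70 = 93.1; r = 90.6 − 93.1 = -2.5
x=75: ŷ = 2.1 + 1.3·75 = 99.6; r = 100.9 − 99.6 = 1.3
x=80: ŷ = 2.1 + 1.3·80 = 106.1; r = 103.1 − 106.1 = -3
x=85: ŷ = 2.1 + 1.3·85 = 112.6; r = 110.6 − 112.6 = -2
x=90: ŷ = 2.1 + 1.3·90 = 119.1; r = 120.3 − 119.1 = 1.2
x=100: ŷ = 2.1 + 1.3·100 = 132.1; r = 134.2 − 132.1 = 2.1
x=105: ŷ = 2.1 + 1.3·105 = 138.6; r = 138.8 − 138.6 = 0.2
SSE = 7.29 + 6.25 + 1.69 + 9 + 4 + 1.44 + 4.41 + 0.04 = 34.12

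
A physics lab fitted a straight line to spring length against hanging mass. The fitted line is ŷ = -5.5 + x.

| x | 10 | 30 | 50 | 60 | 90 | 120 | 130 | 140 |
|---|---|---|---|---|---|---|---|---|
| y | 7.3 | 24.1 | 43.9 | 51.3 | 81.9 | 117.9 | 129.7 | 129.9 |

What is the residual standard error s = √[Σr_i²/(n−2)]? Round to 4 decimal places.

s = 3.7665

x=10: ŷ = -5.5 + 10 = 4.5; r = 7.3 − 4.5 = 2.8
x=30: ŷ = -5.5 + 30 = 24.5; r = 24.1 − 24.5 = -0.4
x=50: ŷ = -5.5 + 50 = 44.5; r = 43.9 − 44.5 = -0.6
x=60: ŷ = -5.5 + 60 = 54.5; r = 51.3 − 54.5 = -3.2
x=90: ŷ = -5.5 + 90 = 84.5; r = 81.9 − 84.5 = -2.6
x=120: ŷ = -5.5 + 120 = 114.5; r = 117.9 − 114.5 = 3.4
x=130: ŷ = -5.5 + 130 = 124.5; r = 129.7 − 124.5 = 5.2
x=140: ŷ = -5.5 + 140 = 134.5; r = 129.9 − 134.5 = -4.6
SSE = 7.84 + 0.16 + 0.36 + 10.24 + 6.76 + 11.56 + 27.04 + 21.16 = 85.12
s = √(85.12/6) = √14.1867 ≈ 3.7665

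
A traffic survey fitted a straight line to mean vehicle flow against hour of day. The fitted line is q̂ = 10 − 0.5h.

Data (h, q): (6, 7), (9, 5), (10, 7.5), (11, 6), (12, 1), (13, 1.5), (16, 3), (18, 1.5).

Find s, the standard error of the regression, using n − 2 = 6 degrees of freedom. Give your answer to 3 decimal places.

h=6: q̂ = 10 − 0.5·6 = 7; r = 7 − 7 = 0
h=9: q̂ = 10 − 0.5·9 = 5.5; r = 5 − 5.5 = -0.5
h=10: q̂ = 10 − 0.5·10 = 5; r = 7.5 − 5 = 2.5
h=11: q̂ = 10 − 0.5·11 = 4.5; r = 6 − 4.5 = 1.5
h=12: q̂ = 10 − 0.5·12 = 4; r = 1 − 4 = -3
h=13: q̂ = 10 − 0.5·13 = 3.5; r = 1.5 − 3.5 = -2
h=16: q̂ = 10 − 0.5·16 = 2; r = 3 − 2 = 1
h=18: q̂ = 10 − 0.5·18 = 1; r = 1.5 − 1 = 0.5
SSE = 0 + 0.25 + 6.25 + 2.25 + 9 + 4 + 1 + 0.25 = 23
s = √(23/6) = √3.83333 ≈ 1.958

s = 1.958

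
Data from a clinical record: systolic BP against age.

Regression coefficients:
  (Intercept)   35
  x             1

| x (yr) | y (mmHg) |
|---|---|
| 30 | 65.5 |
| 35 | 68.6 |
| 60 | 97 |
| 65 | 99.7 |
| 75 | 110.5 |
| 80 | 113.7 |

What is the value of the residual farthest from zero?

x=30: ŷ = 35 + 30 = 65; e = 65.5 − 65 = 0.5
x=35: ŷ = 35 + 35 = 70; e = 68.6 − 70 = -1.4
x=60: ŷ = 35 + 60 = 95; e = 97 − 95 = 2
x=65: ŷ = 35 + 65 = 100; e = 99.7 − 100 = -0.3
x=75: ŷ = 35 + 75 = 110; e = 110.5 − 110 = 0.5
x=80: ŷ = 35 + 80 = 115; e = 113.7 − 115 = -1.3
Largest |e| is 2 at x = 60, residual 2.

e = 2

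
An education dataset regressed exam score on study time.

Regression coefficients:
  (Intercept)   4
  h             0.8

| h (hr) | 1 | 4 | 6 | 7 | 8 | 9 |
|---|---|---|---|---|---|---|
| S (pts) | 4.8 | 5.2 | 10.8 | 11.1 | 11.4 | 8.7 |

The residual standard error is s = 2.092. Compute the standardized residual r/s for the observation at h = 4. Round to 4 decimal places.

-0.9560

Ŝ = 4 + 0.8·4 = 7.2
r = 5.2 − 7.2 = -2
r/s = -2 / 2.092 = -0.9560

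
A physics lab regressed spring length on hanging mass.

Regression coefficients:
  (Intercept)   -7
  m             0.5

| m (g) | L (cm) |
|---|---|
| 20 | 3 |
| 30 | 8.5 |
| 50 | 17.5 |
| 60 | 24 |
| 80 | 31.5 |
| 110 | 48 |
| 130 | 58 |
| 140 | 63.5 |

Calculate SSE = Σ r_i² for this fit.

m=20: L̂ = -7 + 0.5·20 = 3; r = 3 − 3 = 0
m=30: L̂ = -7 + 0.5·30 = 8; r = 8.5 − 8 = 0.5
m=50: L̂ = -7 + 0.5·50 = 18; r = 17.5 − 18 = -0.5
m=60: L̂ = -7 + 0.5·60 = 23; r = 24 − 23 = 1
m=80: L̂ = -7 + 0.5·80 = 33; r = 31.5 − 33 = -1.5
m=110: L̂ = -7 + 0.5·110 = 48; r = 48 − 48 = 0
m=130: L̂ = -7 + 0.5·130 = 58; r = 58 − 58 = 0
m=140: L̂ = -7 + 0.5·140 = 63; r = 63.5 − 63 = 0.5
SSE = 0 + 0.25 + 0.25 + 1 + 2.25 + 0 + 0 + 0.25 = 4

SSE = 4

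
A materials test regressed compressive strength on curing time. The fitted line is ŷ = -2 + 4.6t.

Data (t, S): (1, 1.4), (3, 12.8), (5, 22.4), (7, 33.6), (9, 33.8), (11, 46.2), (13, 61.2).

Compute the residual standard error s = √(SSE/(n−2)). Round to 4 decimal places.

s = 3.5956

t=1: ŷ = -2 + 4.6·1 = 2.6; e = 1.4 − 2.6 = -1.2
t=3: ŷ = -2 + 4.6·3 = 11.8; e = 12.8 − 11.8 = 1
t=5: ŷ = -2 + 4.6·5 = 21; e = 22.4 − 21 = 1.4
t=7: ŷ = -2 + 4.6·7 = 30.2; e = 33.6 − 30.2 = 3.4
t=9: ŷ = -2 + 4.6·9 = 39.4; e = 33.8 − 39.4 = -5.6
t=11: ŷ = -2 + 4.6·11 = 48.6; e = 46.2 − 48.6 = -2.4
t=13: ŷ = -2 + 4.6·13 = 57.8; e = 61.2 − 57.8 = 3.4
SSE = 1.44 + 1 + 1.96 + 11.56 + 31.36 + 5.76 + 11.56 = 64.64
s = √(64.64/5) = √12.928 ≈ 3.5956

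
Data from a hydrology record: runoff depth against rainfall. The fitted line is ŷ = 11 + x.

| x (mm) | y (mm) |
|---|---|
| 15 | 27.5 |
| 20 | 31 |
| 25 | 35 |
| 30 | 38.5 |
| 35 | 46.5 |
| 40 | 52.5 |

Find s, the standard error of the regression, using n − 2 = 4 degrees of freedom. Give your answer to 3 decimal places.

s = 1.732

x=15: ŷ = 11 + 15 = 26; r = 27.5 − 26 = 1.5
x=20: ŷ = 11 + 20 = 31; r = 31 − 31 = 0
x=25: ŷ = 11 + 25 = 36; r = 35 − 36 = -1
x=30: ŷ = 11 + 30 = 41; r = 38.5 − 41 = -2.5
x=35: ŷ = 11 + 35 = 46; r = 46.5 − 46 = 0.5
x=40: ŷ = 11 + 40 = 51; r = 52.5 − 51 = 1.5
SSE = 2.25 + 0 + 1 + 6.25 + 0.25 + 2.25 = 12
s = √(12/4) = √3 ≈ 1.732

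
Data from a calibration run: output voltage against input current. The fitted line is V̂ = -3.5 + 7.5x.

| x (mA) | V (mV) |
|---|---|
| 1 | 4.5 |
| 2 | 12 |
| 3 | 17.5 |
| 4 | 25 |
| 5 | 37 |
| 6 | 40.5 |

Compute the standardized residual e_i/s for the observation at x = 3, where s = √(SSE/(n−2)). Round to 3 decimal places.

x=1: V̂ = -3.5 + 7.5·1 = 4; e = 4.5 − 4 = 0.5
x=2: V̂ = -3.5 + 7.5·2 = 11.5; e = 12 − 11.5 = 0.5
x=3: V̂ = -3.5 + 7.5·3 = 19; e = 17.5 − 19 = -1.5
x=4: V̂ = -3.5 + 7.5·4 = 26.5; e = 25 − 26.5 = -1.5
x=5: V̂ = -3.5 + 7.5·5 = 34; e = 37 − 34 = 3
x=6: V̂ = -3.5 + 7.5·6 = 41.5; e = 40.5 − 41.5 = -1
SSE = 0.25 + 0.25 + 2.25 + 2.25 + 9 + 1 = 15
s = √(15/4) = 1.93649
e/s = -1.5 / 1.93649 = -0.775

-0.775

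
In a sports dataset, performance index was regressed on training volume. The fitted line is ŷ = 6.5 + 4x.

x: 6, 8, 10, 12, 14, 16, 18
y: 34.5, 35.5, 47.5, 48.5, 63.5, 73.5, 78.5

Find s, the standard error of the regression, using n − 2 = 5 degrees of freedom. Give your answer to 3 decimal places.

s = 3.795

x=6: ŷ = 6.5 + 4·6 = 30.5; r = 34.5 − 30.5 = 4
x=8: ŷ = 6.5 + 4·8 = 38.5; r = 35.5 − 38.5 = -3
x=10: ŷ = 6.5 + 4·10 = 46.5; r = 47.5 − 46.5 = 1
x=12: ŷ = 6.5 + 4·12 = 54.5; r = 48.5 − 54.5 = -6
x=14: ŷ = 6.5 + 4·14 = 62.5; r = 63.5 − 62.5 = 1
x=16: ŷ = 6.5 + 4·16 = 70.5; r = 73.5 − 70.5 = 3
x=18: ŷ = 6.5 + 4·18 = 78.5; r = 78.5 − 78.5 = 0
SSE = 16 + 9 + 1 + 36 + 1 + 9 + 0 = 72
s = √(72/5) = √14.4 ≈ 3.795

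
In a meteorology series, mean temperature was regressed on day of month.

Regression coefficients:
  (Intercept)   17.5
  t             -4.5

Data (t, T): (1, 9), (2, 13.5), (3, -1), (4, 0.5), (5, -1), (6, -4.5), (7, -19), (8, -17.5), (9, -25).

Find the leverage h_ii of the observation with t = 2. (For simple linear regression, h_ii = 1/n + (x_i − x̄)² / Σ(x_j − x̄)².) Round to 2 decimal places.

t̄ = (1 + 2 + 3 + 4 + 5 + 6 + 7 + 8 + 9)/9 = 5
Σ(t − t̄)² = 16 + 9 + 4 + 1 + 0 + 1 + 4 + 9 + 16 = 60
h = 1/9 + (-3)²/60 = 0.111111 + 0.15 = 0.26

h = 0.26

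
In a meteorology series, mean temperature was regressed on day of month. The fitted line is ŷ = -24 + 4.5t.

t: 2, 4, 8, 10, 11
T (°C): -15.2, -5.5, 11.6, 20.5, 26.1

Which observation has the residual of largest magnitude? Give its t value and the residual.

t = 11, e = 0.6

t=2: ŷ = -24 + 4.5·2 = -15; e = -15.2 − (-15) = -0.2
t=4: ŷ = -24 + 4.5·4 = -6; e = -5.5 − (-6) = 0.5
t=8: ŷ = -24 + 4.5·8 = 12; e = 11.6 − 12 = -0.4
t=10: ŷ = -24 + 4.5·10 = 21; e = 20.5 − 21 = -0.5
t=11: ŷ = -24 + 4.5·11 = 25.5; e = 26.1 − 25.5 = 0.6
Largest |e| is 0.6 at t = 11, residual 0.6.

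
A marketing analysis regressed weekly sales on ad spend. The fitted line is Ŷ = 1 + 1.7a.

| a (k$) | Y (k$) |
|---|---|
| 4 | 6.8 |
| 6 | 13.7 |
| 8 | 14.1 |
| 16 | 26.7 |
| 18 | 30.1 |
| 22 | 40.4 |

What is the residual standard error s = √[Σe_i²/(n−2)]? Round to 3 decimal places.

s = 2.000

a=4: Ŷ = 1 + 1.7·4 = 7.8; e = 6.8 − 7.8 = -1
a=6: Ŷ = 1 + 1.7·6 = 11.2; e = 13.7 − 11.2 = 2.5
a=8: Ŷ = 1 + 1.7·8 = 14.6; e = 14.1 − 14.6 = -0.5
a=16: Ŷ = 1 + 1.7·16 = 28.2; e = 26.7 − 28.2 = -1.5
a=18: Ŷ = 1 + 1.7·18 = 31.6; e = 30.1 − 31.6 = -1.5
a=22: Ŷ = 1 + 1.7·22 = 38.4; e = 40.4 − 38.4 = 2
SSE = 1 + 6.25 + 0.25 + 2.25 + 2.25 + 4 = 16
s = √(16/4) = √4 ≈ 2.000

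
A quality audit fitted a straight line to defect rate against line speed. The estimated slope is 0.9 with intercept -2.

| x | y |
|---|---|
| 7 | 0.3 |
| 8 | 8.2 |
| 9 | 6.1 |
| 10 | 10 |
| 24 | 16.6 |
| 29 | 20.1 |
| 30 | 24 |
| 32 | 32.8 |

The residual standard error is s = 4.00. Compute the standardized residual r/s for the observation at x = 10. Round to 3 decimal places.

ŷ = -2 + 0.9·10 = 7
r = 10 − 7 = 3
r/s = 3 / 4.00 = 0.750

0.750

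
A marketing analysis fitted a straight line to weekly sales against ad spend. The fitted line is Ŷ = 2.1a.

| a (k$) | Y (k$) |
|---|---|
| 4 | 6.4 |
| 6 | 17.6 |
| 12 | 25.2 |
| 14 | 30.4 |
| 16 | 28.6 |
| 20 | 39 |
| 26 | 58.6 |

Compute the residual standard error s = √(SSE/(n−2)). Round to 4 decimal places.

s = 4.0000

a=4: Ŷ = 2.1·4 = 8.4; r = 6.4 − 8.4 = -2
a=6: Ŷ = 2.1·6 = 12.6; r = 17.6 − 12.6 = 5
a=12: Ŷ = 2.1·12 = 25.2; r = 25.2 − 25.2 = 0
a=14: Ŷ = 2.1·14 = 29.4; r = 30.4 − 29.4 = 1
a=16: Ŷ = 2.1·16 = 33.6; r = 28.6 − 33.6 = -5
a=20: Ŷ = 2.1·20 = 42; r = 39 − 42 = -3
a=26: Ŷ = 2.1·26 = 54.6; r = 58.6 − 54.6 = 4
SSE = 4 + 25 + 0 + 1 + 25 + 9 + 16 = 80
s = √(80/5) = √16 ≈ 4.0000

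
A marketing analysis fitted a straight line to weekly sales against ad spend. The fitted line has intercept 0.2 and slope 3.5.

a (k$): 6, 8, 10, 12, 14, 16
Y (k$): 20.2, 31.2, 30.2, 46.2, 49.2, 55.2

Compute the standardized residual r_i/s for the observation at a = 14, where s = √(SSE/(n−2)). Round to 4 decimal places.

a=6: Ŷ = 0.2 + 3.5·6 = 21.2; r = 20.2 − 21.2 = -1
a=8: Ŷ = 0.2 + 3.5·8 = 28.2; r = 31.2 − 28.2 = 3
a=10: Ŷ = 0.2 + 3.5·10 = 35.2; r = 30.2 − 35.2 = -5
a=12: Ŷ = 0.2 + 3.5·12 = 42.2; r = 46.2 − 42.2 = 4
a=14: Ŷ = 0.2 + 3.5·14 = 49.2; r = 49.2 − 49.2 = 0
a=16: Ŷ = 0.2 + 3.5·16 = 56.2; r = 55.2 − 56.2 = -1
SSE = 1 + 9 + 25 + 16 + 0 + 1 = 52
s = √(52/4) = 3.60555
r/s = 0 / 3.60555 = 0.0000

0.0000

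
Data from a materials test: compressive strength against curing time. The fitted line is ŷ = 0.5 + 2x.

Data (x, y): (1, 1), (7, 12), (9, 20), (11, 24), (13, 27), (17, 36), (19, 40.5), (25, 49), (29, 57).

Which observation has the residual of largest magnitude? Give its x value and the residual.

x=1: ŷ = 0.5 + 2·1 = 2.5; e = 1 − 2.5 = -1.5
x=7: ŷ = 0.5 + 2·7 = 14.5; e = 12 − 14.5 = -2.5
x=9: ŷ = 0.5 + 2·9 = 18.5; e = 20 − 18.5 = 1.5
x=11: ŷ = 0.5 + 2·11 = 22.5; e = 24 − 22.5 = 1.5
x=13: ŷ = 0.5 + 2·13 = 26.5; e = 27 − 26.5 = 0.5
x=17: ŷ = 0.5 + 2·17 = 34.5; e = 36 − 34.5 = 1.5
x=19: ŷ = 0.5 + 2·19 = 38.5; e = 40.5 − 38.5 = 2
x=25: ŷ = 0.5 + 2·25 = 50.5; e = 49 − 50.5 = -1.5
x=29: ŷ = 0.5 + 2·29 = 58.5; e = 57 − 58.5 = -1.5
Largest |e| is 2.5 at x = 7, residual -2.5.

x = 7, e = -2.5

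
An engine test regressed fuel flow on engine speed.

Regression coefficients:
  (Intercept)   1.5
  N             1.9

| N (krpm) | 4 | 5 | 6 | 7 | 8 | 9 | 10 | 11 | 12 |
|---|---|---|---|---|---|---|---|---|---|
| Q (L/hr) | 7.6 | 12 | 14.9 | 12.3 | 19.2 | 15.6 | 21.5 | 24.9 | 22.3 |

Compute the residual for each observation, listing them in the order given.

-1.5, 1, 2, -2.5, 2.5, -3, 1, 2.5, -2

N=4: Q̂ = 1.5 + 1.9·4 = 9.1; e = 7.6 − 9.1 = -1.5
N=5: Q̂ = 1.5 + 1.9·5 = 11; e = 12 − 11 = 1
N=6: Q̂ = 1.5 + 1.9·6 = 12.9; e = 14.9 − 12.9 = 2
N=7: Q̂ = 1.5 + 1.9·7 = 14.8; e = 12.3 − 14.8 = -2.5
N=8: Q̂ = 1.5 + 1.9·8 = 16.7; e = 19.2 − 16.7 = 2.5
N=9: Q̂ = 1.5 + 1.9·9 = 18.6; e = 15.6 − 18.6 = -3
N=10: Q̂ = 1.5 + 1.9·10 = 20.5; e = 21.5 − 20.5 = 1
N=11: Q̂ = 1.5 + 1.9·11 = 22.4; e = 24.9 − 22.4 = 2.5
N=12: Q̂ = 1.5 + 1.9·12 = 24.3; e = 22.3 − 24.3 = -2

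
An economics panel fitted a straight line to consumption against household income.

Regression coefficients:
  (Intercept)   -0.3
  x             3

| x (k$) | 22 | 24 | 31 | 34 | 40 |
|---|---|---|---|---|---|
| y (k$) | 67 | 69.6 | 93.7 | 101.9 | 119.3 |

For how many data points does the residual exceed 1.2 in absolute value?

x=22: ŷ = -0.3 + 3·22 = 65.7; r = 67 − 65.7 = 1.3
x=24: ŷ = -0.3 + 3·24 = 71.7; r = 69.6 − 71.7 = -2.1
x=31: ŷ = -0.3 + 3·31 = 92.7; r = 93.7 − 92.7 = 1
x=34: ŷ = -0.3 + 3·34 = 101.7; r = 101.9 − 101.7 = 0.2
x=40: ŷ = -0.3 + 3·40 = 119.7; r = 119.3 − 119.7 = -0.4
|r| > 1.2: x=22 (|r|=1.3), x=24 (|r|=2.1) → 2

2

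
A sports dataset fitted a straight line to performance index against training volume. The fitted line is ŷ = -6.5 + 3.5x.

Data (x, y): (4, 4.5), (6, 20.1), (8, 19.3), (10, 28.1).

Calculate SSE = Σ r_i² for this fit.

SSE = 45.36

x=4: ŷ = -6.5 + 3.5·4 = 7.5; r = 4.5 − 7.5 = -3
x=6: ŷ = -6.5 + 3.5·6 = 14.5; r = 20.1 − 14.5 = 5.6
x=8: ŷ = -6.5 + 3.5·8 = 21.5; r = 19.3 − 21.5 = -2.2
x=10: ŷ = -6.5 + 3.5·10 = 28.5; r = 28.1 − 28.5 = -0.4
SSE = 9 + 31.36 + 4.84 + 0.16 = 45.36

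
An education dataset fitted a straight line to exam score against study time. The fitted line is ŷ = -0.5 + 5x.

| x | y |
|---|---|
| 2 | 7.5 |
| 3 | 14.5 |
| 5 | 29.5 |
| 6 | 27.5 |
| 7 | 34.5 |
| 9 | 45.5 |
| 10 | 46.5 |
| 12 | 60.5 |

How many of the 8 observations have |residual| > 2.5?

2

x=2: ŷ = -0.5 + 5·2 = 9.5; r = 7.5 − 9.5 = -2
x=3: ŷ = -0.5 + 5·3 = 14.5; r = 14.5 − 14.5 = 0
x=5: ŷ = -0.5 + 5·5 = 24.5; r = 29.5 − 24.5 = 5
x=6: ŷ = -0.5 + 5·6 = 29.5; r = 27.5 − 29.5 = -2
x=7: ŷ = -0.5 + 5·7 = 34.5; r = 34.5 − 34.5 = 0
x=9: ŷ = -0.5 + 5·9 = 44.5; r = 45.5 − 44.5 = 1
x=10: ŷ = -0.5 + 5·10 = 49.5; r = 46.5 − 49.5 = -3
x=12: ŷ = -0.5 + 5·12 = 59.5; r = 60.5 − 59.5 = 1
|r| > 2.5: x=5 (|r|=5), x=10 (|r|=3) → 2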